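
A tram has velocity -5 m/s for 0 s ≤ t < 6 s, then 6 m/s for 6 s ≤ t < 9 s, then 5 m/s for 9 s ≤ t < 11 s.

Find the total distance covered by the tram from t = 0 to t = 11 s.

Total distance travelled is ∫|v| dt — sum the magnitudes of each area piece.
0–6 s: |-5| × 6 = 30 m
6–9 s: |6| × 3 = 18 m
9–11 s: |5| × 2 = 10 m
Total distance = 58 m

58 m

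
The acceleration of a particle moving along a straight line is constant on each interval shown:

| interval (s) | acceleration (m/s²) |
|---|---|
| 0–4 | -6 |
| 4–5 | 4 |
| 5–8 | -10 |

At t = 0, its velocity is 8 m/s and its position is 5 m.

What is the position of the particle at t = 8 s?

On each constant-a segment, Δv = aΔt and Δx = v₀Δt + ½aΔt²; chain segment to segment.
0–4 s: v starts 8 m/s; Δx = 8·4 + ½·-6·4² = -16 m; v ends -16 m/s.
4–5 s: v starts -16 m/s; Δx = -16·1 + ½·4·1² = -14 m; v ends -12 m/s.
5–8 s: v starts -12 m/s; Δx = -12·3 + ½·-10·3² = -81 m; v ends -42 m/s.
x(8) = 5 + Σ Δx = -106 m.

-106 m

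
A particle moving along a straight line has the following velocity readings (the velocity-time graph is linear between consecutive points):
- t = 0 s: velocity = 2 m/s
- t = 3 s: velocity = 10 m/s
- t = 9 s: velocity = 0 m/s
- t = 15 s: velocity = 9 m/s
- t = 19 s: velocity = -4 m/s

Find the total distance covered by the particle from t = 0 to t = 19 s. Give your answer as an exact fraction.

Distance (not displacement) is the total path length: add the absolute areas under v-t.
0–3 s: |½(2 + 10)(3)| = 18 m
3–9 s: |½(10 + 0)(6)| = 30 m
9–15 s: |½(0 + 9)(6)| = 27 m
15–19 s: v = 0 at t = 231/13 s; triangle areas 162/13 + 32/13 = 194/13 m
Total distance = 1169/13 m

1169/13 m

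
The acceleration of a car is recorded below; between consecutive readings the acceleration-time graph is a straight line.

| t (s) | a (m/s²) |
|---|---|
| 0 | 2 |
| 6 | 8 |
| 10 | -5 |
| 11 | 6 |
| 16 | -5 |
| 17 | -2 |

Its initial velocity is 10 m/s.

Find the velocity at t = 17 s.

45.5 m/s

Δv equals the area under the a-t graph; then v = v₀ + Δv.
0–6 s: ½(2 + 8)(6) = 30 m/s
6–10 s: ½(8 + -5)(4) = 6 m/s
10–11 s: ½(-5 + 6)(1) = 0.5 m/s
11–16 s: ½(6 + -5)(5) = 2.5 m/s
16–17 s: ½(-5 + -2)(1) = -3.5 m/s
Δv = 35.5 m/s, so v(17) = 10 + (35.5) = 45.5 m/s.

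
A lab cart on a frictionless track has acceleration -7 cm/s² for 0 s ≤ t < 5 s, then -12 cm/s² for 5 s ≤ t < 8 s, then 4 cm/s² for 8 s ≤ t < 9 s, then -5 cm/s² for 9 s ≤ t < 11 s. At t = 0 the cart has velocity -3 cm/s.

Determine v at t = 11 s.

-80 cm/s

Δv equals the area under the a-t graph; then v = v₀ + Δv.
0–5 s: -7 × 5 = -35 cm/s
5–8 s: -12 × 3 = -36 cm/s
8–9 s: 4 × 1 = 4 cm/s
9–11 s: -5 × 2 = -10 cm/s
Δv = -77 cm/s, so v(11) = -3 + (-77) = -80 cm/s.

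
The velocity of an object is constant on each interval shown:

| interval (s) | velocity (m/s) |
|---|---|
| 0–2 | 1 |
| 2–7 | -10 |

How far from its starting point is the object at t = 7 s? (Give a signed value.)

-48 m

Displacement is the signed area under the v-t curve.
0–2 s: 1 × 2 = 2 m
2–7 s: -10 × 5 = -50 m
Net displacement = -48 m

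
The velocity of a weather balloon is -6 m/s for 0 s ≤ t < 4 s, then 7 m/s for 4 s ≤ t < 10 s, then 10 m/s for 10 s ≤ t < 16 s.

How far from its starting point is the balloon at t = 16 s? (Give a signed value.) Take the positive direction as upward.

Net displacement equals the area under the velocity-time graph (areas below the axis count negative).
0–4 s: -6 × 4 = -24 m
4–10 s: 7 × 6 = 42 m
10–16 s: 10 × 6 = 60 m
Net displacement = 78 m

78 m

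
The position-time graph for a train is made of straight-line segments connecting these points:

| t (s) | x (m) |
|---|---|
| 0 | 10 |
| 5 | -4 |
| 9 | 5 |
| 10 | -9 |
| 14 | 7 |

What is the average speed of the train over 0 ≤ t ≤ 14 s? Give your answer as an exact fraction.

Average speed = (total path length)/(elapsed time); on a piecewise-linear x-t graph the path length is Σ|Δx|.
0–5 s: |Δx| = |-4 − 10| = 14 m
5–9 s: |Δx| = |5 − -4| = 9 m
9–10 s: |Δx| = |-9 − 5| = 14 m
10–14 s: |Δx| = |7 − -9| = 16 m
Total path = 53 m; average speed = 53/14 = 53/14 m/s.

53/14 m/s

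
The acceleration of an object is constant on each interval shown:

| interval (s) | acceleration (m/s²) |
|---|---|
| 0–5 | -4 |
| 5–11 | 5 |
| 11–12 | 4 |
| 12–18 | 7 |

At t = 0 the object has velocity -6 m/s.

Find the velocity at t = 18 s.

Δv equals the area under the a-t graph; then v = v₀ + Δv.
0–5 s: -4 × 5 = -20 m/s
5–11 s: 5 × 6 = 30 m/s
11–12 s: 4 × 1 = 4 m/s
12–18 s: 7 × 6 = 42 m/s
Δv = 56 m/s, so v(18) = -6 + (56) = 50 m/s.

50 m/s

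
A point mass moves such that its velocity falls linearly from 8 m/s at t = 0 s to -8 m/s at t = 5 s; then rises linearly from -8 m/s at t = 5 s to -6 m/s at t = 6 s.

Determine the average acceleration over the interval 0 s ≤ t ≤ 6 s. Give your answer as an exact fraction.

Average acceleration = Δv/Δt = (-6 − 8)/(6 − 0) = -7/3 m/s².

-7/3 m/s²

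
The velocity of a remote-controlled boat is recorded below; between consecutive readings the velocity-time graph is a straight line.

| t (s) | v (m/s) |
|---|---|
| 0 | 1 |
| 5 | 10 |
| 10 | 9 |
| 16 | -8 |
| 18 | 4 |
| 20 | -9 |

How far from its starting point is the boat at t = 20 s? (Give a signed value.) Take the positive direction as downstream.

Net displacement equals the area under the velocity-time graph (areas below the axis count negative).
0–5 s: ½(1 + 10)(5) = 27.5 m
5–10 s: ½(10 + 9)(5) = 47.5 m
10–16 s: ½(9 + -8)(6) = 3 m
16–18 s: ½(-8 + 4)(2) = -4 m
18–20 s: ½(4 + -9)(2) = -5 m
Net displacement = 69 m

69 m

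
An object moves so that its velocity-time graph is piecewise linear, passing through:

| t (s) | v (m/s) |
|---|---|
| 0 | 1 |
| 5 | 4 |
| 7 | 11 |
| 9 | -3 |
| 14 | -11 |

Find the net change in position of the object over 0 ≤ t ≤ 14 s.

0.5 m

Net displacement equals the area under the velocity-time graph (areas below the axis count negative).
0–5 s: ½(1 + 4)(5) = 12.5 m
5–7 s: ½(4 + 11)(2) = 15 m
7–9 s: ½(11 + -3)(2) = 8 m
9–14 s: ½(-3 + -11)(5) = -35 m
Net displacement = 0.5 m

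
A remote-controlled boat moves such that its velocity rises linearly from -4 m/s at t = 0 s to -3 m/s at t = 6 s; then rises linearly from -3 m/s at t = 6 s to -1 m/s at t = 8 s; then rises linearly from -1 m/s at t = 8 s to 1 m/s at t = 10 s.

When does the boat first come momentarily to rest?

t = 9 s

v changes sign on 8–10 s (from -1 to 1); the graph is linear there, so v = 0 at t = 8 + (1)·(10 − 8)/(1 − -1) = 9 s.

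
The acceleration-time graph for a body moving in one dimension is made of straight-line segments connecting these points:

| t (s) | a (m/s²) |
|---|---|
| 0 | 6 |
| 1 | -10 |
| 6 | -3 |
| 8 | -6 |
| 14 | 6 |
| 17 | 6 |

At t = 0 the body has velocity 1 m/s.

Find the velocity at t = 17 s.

-24.5 m/s

Δv equals the area under the a-t graph; then v = v₀ + Δv.
0–1 s: ½(6 + -10)(1) = -2 m/s
1–6 s: ½(-10 + -3)(5) = -32.5 m/s
6–8 s: ½(-3 + -6)(2) = -9 m/s
8–14 s: ½(-6 + 6)(6) = 0 m/s
14–17 s: 6 × 3 = 18 m/s
Δv = -25.5 m/s, so v(17) = 1 + (-25.5) = -24.5 m/s.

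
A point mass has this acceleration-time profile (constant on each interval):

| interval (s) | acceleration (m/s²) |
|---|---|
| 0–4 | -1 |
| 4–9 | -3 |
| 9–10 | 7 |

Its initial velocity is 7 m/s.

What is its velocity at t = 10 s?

-5 m/s

Δv equals the area under the a-t graph; then v = v₀ + Δv.
0–4 s: -1 × 4 = -4 m/s
4–9 s: -3 × 5 = -15 m/s
9–10 s: 7 × 1 = 7 m/s
Δv = -12 m/s, so v(10) = 7 + (-12) = -5 m/s.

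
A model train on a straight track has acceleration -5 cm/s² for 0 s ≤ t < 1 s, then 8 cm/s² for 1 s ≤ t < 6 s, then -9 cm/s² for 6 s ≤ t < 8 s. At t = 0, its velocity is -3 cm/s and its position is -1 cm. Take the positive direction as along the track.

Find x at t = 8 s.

On each constant-a segment, Δv = aΔt and Δx = v₀Δt + ½aΔt²; chain segment to segment.
0–1 s: v starts -3 cm/s; Δx = -3·1 + ½·-5·1² = -5.5 cm; v ends -8 cm/s.
1–6 s: v starts -8 cm/s; Δx = -8·5 + ½·8·5² = 60 cm; v ends 32 cm/s.
6–8 s: v starts 32 cm/s; Δx = 32·2 + ½·-9·2² = 46 cm; v ends 14 cm/s.
x(8) = -1 + Σ Δx = 99.5 cm.

99.5 cm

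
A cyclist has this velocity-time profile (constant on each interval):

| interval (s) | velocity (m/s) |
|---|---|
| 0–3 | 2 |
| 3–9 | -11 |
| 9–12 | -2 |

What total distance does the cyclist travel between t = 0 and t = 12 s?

78 m

Total distance travelled is ∫|v| dt — sum the magnitudes of each area piece.
0–3 s: |2| × 3 = 6 m
3–9 s: |-11| × 6 = 66 m
9–12 s: |-2| × 3 = 6 m
Total distance = 78 m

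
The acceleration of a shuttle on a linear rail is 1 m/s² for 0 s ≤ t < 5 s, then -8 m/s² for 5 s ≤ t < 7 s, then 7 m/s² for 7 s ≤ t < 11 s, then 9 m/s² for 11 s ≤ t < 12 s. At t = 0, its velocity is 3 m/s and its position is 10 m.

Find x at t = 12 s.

86 m

On each constant-a segment, Δv = aΔt and Δx = v₀Δt + ½aΔt²; chain segment to segment.
0–5 s: v starts 3 m/s; Δx = 3·5 + ½·1·5² = 27.5 m; v ends 8 m/s.
5–7 s: v starts 8 m/s; Δx = 8·2 + ½·-8·2² = 0 m; v ends -8 m/s.
7–11 s: v starts -8 m/s; Δx = -8·4 + ½·7·4² = 24 m; v ends 20 m/s.
11–12 s: v starts 20 m/s; Δx = 20·1 + ½·9·1² = 24.5 m; v ends 29 m/s.
x(12) = 10 + Σ Δx = 86 m.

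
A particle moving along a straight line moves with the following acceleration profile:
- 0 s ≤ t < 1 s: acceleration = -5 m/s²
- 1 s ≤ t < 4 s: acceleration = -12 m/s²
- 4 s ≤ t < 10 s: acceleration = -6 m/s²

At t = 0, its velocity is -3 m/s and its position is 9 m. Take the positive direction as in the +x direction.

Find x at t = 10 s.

-446.5 m

On each constant-a segment, Δv = aΔt and Δx = v₀Δt + ½aΔt²; chain segment to segment.
0–1 s: v starts -3 m/s; Δx = -3·1 + ½·-5·1² = -5.5 m; v ends -8 m/s.
1–4 s: v starts -8 m/s; Δx = -8·3 + ½·-12·3² = -78 m; v ends -44 m/s.
4–10 s: v starts -44 m/s; Δx = -44·6 + ½·-6·6² = -372 m; v ends -80 m/s.
x(10) = 9 + Σ Δx = -446.5 m.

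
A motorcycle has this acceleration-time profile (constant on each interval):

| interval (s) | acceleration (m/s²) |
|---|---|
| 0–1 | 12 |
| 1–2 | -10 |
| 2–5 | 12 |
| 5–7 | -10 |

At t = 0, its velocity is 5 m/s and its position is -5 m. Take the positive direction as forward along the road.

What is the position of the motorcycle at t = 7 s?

On each constant-a segment, Δv = aΔt and Δx = v₀Δt + ½aΔt²; chain segment to segment.
0–1 s: v starts 5 m/s; Δx = 5·1 + ½·12·1² = 11 m; v ends 17 m/s.
1–2 s: v starts 17 m/s; Δx = 17·1 + ½·-10·1² = 12 m; v ends 7 m/s.
2–5 s: v starts 7 m/s; Δx = 7·3 + ½·12·3² = 75 m; v ends 43 m/s.
5–7 s: v starts 43 m/s; Δx = 43·2 + ½·-10·2² = 66 m; v ends 23 m/s.
x(7) = -5 + Σ Δx = 159 m.

159 m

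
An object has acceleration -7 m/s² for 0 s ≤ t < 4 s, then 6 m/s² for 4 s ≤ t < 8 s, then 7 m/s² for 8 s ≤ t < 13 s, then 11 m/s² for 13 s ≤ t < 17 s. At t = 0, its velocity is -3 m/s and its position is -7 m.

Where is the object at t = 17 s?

101.5 m

On each constant-a segment, Δv = aΔt and Δx = v₀Δt + ½aΔt²; chain segment to segment.
0–4 s: v starts -3 m/s; Δx = -3·4 + ½·-7·4² = -68 m; v ends -31 m/s.
4–8 s: v starts -31 m/s; Δx = -31·4 + ½·6·4² = -76 m; v ends -7 m/s.
8–13 s: v starts -7 m/s; Δx = -7·5 + ½·7·5² = 52.5 m; v ends 28 m/s.
13–17 s: v starts 28 m/s; Δx = 28·4 + ½·11·4² = 200 m; v ends 72 m/s.
x(17) = -7 + Σ Δx = 101.5 m.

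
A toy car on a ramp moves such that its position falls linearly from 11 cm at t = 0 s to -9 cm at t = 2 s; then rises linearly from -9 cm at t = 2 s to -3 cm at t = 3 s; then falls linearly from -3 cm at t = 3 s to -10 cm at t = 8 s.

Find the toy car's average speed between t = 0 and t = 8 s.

Average speed = (total path length)/(elapsed time); on a piecewise-linear x-t graph the path length is Σ|Δx|.
0–2 s: |Δx| = |-9 − 11| = 20 cm
2–3 s: |Δx| = |-3 − -9| = 6 cm
3–8 s: |Δx| = |-10 − -3| = 7 cm
Total path = 33 cm; average speed = 33/8 = 4.125 cm/s.

4.125 cm/s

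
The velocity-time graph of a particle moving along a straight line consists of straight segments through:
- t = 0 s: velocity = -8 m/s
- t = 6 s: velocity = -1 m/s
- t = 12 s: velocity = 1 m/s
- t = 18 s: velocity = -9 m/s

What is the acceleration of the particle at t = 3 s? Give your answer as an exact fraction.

7/6 m/s²

Acceleration is the slope of the v-t graph on 0–6 s: (-1 − -8)/(6 − 0) = 7/6 m/s².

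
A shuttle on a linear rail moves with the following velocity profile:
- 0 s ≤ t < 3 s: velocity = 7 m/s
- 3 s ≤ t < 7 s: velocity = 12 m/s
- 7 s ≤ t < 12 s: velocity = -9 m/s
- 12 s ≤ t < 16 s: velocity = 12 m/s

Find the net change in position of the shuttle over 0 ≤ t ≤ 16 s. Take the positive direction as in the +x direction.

72 m

Displacement is the signed area under the v-t curve.
0–3 s: 7 × 3 = 21 m
3–7 s: 12 × 4 = 48 m
7–12 s: -9 × 5 = -45 m
12–16 s: 12 × 4 = 48 m
Net displacement = 72 m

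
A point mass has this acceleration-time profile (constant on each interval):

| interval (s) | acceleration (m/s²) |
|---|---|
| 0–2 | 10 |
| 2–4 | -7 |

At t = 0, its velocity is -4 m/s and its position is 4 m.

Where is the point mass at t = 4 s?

34 m

On each constant-a segment, Δv = aΔt and Δx = v₀Δt + ½aΔt²; chain segment to segment.
0–2 s: v starts -4 m/s; Δx = -4·2 + ½·10·2² = 12 m; v ends 16 m/s.
2–4 s: v starts 16 m/s; Δx = 16·2 + ½·-7·2² = 18 m; v ends 2 m/s.
x(4) = 4 + Σ Δx = 34 m.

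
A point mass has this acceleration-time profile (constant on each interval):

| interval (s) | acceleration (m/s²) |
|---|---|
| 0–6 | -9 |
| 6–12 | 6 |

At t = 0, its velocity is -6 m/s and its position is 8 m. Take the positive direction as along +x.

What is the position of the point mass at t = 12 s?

-442 m

On each constant-a segment, Δv = aΔt and Δx = v₀Δt + ½aΔt²; chain segment to segment.
0–6 s: v starts -6 m/s; Δx = -6·6 + ½·-9·6² = -198 m; v ends -60 m/s.
6–12 s: v starts -60 m/s; Δx = -60·6 + ½·6·6² = -252 m; v ends -24 m/s.
x(12) = 8 + Σ Δx = -442 m.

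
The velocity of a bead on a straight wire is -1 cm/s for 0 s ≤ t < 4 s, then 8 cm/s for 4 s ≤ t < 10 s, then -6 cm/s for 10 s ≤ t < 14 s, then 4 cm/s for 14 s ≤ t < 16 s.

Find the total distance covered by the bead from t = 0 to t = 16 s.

84 cm

Distance (not displacement) is the total path length: add the absolute areas under v-t.
0–4 s: |-1| × 4 = 4 cm
4–10 s: |8| × 6 = 48 cm
10–14 s: |-6| × 4 = 24 cm
14–16 s: |4| × 2 = 8 cm
Total distance = 84 cm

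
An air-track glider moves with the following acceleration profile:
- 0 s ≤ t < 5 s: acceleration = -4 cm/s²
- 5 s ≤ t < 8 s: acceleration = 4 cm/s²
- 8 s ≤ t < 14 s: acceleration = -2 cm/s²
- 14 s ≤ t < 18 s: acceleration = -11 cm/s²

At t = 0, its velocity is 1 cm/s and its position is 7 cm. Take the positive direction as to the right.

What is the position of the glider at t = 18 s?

On each constant-a segment, Δv = aΔt and Δx = v₀Δt + ½aΔt²; chain segment to segment.
0–5 s: v starts 1 cm/s; Δx = 1·5 + ½·-4·5² = -45 cm; v ends -19 cm/s.
5–8 s: v starts -19 cm/s; Δx = -19·3 + ½·4·3² = -39 cm; v ends -7 cm/s.
8–14 s: v starts -7 cm/s; Δx = -7·6 + ½·-2·6² = -78 cm; v ends -19 cm/s.
14–18 s: v starts -19 cm/s; Δx = -19·4 + ½·-11·4² = -164 cm; v ends -63 cm/s.
x(18) = 7 + Σ Δx = -319 cm.

-319 cm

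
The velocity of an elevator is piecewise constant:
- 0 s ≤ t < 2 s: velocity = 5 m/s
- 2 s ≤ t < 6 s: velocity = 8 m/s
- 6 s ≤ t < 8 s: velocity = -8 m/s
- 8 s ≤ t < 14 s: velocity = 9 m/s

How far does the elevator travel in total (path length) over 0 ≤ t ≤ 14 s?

112 m

Distance (not displacement) is the total path length: add the absolute areas under v-t.
0–2 s: |5| × 2 = 10 m
2–6 s: |8| × 4 = 32 m
6–8 s: |-8| × 2 = 16 m
8–14 s: |9| × 6 = 54 m
Total distance = 112 m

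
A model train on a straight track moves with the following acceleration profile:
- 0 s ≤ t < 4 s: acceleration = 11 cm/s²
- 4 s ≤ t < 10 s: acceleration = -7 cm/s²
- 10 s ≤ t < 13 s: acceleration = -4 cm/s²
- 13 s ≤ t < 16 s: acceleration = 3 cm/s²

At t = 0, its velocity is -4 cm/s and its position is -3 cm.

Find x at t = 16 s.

On each constant-a segment, Δv = aΔt and Δx = v₀Δt + ½aΔt²; chain segment to segment.
0–4 s: v starts -4 cm/s; Δx = -4·4 + ½·11·4² = 72 cm; v ends 40 cm/s.
4–10 s: v starts 40 cm/s; Δx = 40·6 + ½·-7·6² = 114 cm; v ends -2 cm/s.
10–13 s: v starts -2 cm/s; Δx = -2·3 + ½·-4·3² = -24 cm; v ends -14 cm/s.
13–16 s: v starts -14 cm/s; Δx = -14·3 + ½·3·3² = -28.5 cm; v ends -5 cm/s.
x(16) = -3 + Σ Δx = 130.5 cm.

130.5 cm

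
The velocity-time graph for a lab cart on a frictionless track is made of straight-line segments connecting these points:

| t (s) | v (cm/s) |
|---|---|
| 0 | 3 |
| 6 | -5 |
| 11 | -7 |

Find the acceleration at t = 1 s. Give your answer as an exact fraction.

Acceleration is the slope of the v-t graph on 0–6 s: (-5 − 3)/(6 − 0) = -4/3 cm/s².

-4/3 cm/s²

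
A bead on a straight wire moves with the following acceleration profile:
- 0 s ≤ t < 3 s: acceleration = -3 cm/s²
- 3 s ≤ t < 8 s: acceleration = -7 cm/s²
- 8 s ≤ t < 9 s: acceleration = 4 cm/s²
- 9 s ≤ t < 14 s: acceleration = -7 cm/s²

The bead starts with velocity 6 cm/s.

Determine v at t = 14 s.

Δv equals the area under the a-t graph; then v = v₀ + Δv.
0–3 s: -3 × 3 = -9 cm/s
3–8 s: -7 × 5 = -35 cm/s
8–9 s: 4 × 1 = 4 cm/s
9–14 s: -7 × 5 = -35 cm/s
Δv = -75 cm/s, so v(14) = 6 + (-75) = -69 cm/s.

-69 cm/s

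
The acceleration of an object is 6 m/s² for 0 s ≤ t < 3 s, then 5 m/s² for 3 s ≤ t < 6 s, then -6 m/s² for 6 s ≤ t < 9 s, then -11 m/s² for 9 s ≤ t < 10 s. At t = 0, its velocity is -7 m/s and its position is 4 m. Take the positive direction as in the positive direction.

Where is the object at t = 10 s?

119 m

On each constant-a segment, Δv = aΔt and Δx = v₀Δt + ½aΔt²; chain segment to segment.
0–3 s: v starts -7 m/s; Δx = -7·3 + ½·6·3² = 6 m; v ends 11 m/s.
3–6 s: v starts 11 m/s; Δx = 11·3 + ½·5·3² = 55.5 m; v ends 26 m/s.
6–9 s: v starts 26 m/s; Δx = 26·3 + ½·-6·3² = 51 m; v ends 8 m/s.
9–10 s: v starts 8 m/s; Δx = 8·1 + ½·-11·1² = 2.5 m; v ends -3 m/s.
x(10) = 4 + Σ Δx = 119 m.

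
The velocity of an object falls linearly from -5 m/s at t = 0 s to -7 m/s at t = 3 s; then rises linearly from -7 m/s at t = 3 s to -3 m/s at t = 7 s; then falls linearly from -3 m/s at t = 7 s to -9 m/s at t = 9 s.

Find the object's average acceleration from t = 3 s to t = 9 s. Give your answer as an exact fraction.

Average acceleration = Δv/Δt = (-9 − -7)/(9 − 3) = -1/3 m/s².

-1/3 m/s²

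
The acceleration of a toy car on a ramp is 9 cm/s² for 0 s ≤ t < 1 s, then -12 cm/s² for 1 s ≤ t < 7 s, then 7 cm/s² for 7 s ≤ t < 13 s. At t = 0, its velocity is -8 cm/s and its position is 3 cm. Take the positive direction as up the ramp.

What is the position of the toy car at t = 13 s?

-510.5 cm

On each constant-a segment, Δv = aΔt and Δx = v₀Δt + ½aΔt²; chain segment to segment.
0–1 s: v starts -8 cm/s; Δx = -8·1 + ½·9·1² = -3.5 cm; v ends 1 cm/s.
1–7 s: v starts 1 cm/s; Δx = 1·6 + ½·-12·6² = -210 cm; v ends -71 cm/s.
7–13 s: v starts -71 cm/s; Δx = -71·6 + ½·7·6² = -300 cm; v ends -29 cm/s.
x(13) = 3 + Σ Δx = -510.5 cm.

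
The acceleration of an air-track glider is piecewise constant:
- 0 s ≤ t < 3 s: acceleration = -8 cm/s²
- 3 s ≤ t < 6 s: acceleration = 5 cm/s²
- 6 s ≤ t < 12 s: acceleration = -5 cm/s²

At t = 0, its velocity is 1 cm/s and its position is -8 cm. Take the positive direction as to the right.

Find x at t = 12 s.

On each constant-a segment, Δv = aΔt and Δx = v₀Δt + ½aΔt²; chain segment to segment.
0–3 s: v starts 1 cm/s; Δx = 1·3 + ½·-8·3² = -33 cm; v ends -23 cm/s.
3–6 s: v starts -23 cm/s; Δx = -23·3 + ½·5·3² = -46.5 cm; v ends -8 cm/s.
6–12 s: v starts -8 cm/s; Δx = -8·6 + ½·-5·6² = -138 cm; v ends -38 cm/s.
x(12) = -8 + Σ Δx = -225.5 cm.

-225.5 cm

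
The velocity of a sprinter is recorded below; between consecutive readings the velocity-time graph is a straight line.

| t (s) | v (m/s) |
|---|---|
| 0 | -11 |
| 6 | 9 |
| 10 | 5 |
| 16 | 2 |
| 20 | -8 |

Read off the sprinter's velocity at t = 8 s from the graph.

7 m/s

On 6–10 s the graph is linear from 9 to 5 m/s: v(8) = 9 + (5 − 9)·(8 − 6)/(10 − 6) = 7 m/s.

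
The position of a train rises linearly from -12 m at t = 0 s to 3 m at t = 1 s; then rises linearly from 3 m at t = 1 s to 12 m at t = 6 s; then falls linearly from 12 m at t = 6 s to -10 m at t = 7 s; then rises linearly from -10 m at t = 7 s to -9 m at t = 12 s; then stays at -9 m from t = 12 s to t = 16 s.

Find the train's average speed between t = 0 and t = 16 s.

2.9375 m/s

Average speed = (total path length)/(elapsed time); on a piecewise-linear x-t graph the path length is Σ|Δx|.
0–1 s: |Δx| = |3 − -12| = 15 m
1–6 s: |Δx| = |12 − 3| = 9 m
6–7 s: |Δx| = |-10 − 12| = 22 m
7–12 s: |Δx| = |-9 − -10| = 1 m
12–16 s: |Δx| = |-9 − -9| = 0 m
Total path = 47 m; average speed = 47/16 = 2.9375 m/s.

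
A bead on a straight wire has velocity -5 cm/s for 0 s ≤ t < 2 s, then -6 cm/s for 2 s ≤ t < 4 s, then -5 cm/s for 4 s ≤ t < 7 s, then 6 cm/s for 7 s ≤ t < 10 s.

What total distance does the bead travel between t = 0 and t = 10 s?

Total distance travelled is ∫|v| dt — sum the magnitudes of each area piece.
0–2 s: |-5| × 2 = 10 cm
2–4 s: |-6| × 2 = 12 cm
4–7 s: |-5| × 3 = 15 cm
7–10 s: |6| × 3 = 18 cm
Total distance = 55 cm

55 cm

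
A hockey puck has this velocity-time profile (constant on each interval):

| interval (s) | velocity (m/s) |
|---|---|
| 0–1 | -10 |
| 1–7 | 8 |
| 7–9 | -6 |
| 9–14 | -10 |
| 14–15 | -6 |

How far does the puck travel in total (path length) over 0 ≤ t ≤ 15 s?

126 m

Distance (not displacement) is the total path length: add the absolute areas under v-t.
0–1 s: |-10| × 1 = 10 m
1–7 s: |8| × 6 = 48 m
7–9 s: |-6| × 2 = 12 m
9–14 s: |-10| × 5 = 50 m
14–15 s: |-6| × 1 = 6 m
Total distance = 126 m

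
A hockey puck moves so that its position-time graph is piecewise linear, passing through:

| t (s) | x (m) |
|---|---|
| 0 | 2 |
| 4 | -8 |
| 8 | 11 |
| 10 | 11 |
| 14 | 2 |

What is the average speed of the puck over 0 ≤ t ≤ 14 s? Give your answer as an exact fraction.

19/7 m/s

Average speed = (total path length)/(elapsed time); on a piecewise-linear x-t graph the path length is Σ|Δx|.
0–4 s: |Δx| = |-8 − 2| = 10 m
4–8 s: |Δx| = |11 − -8| = 19 m
8–10 s: |Δx| = |11 − 11| = 0 m
10–14 s: |Δx| = |2 − 11| = 9 m
Total path = 38 m; average speed = 38/14 = 19/7 m/s.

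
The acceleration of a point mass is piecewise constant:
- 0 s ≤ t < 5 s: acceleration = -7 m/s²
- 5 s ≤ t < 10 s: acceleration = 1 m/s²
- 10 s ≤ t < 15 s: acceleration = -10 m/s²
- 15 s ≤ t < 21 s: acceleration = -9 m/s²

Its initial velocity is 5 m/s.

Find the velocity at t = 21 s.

-129 m/s

Δv equals the area under the a-t graph; then v = v₀ + Δv.
0–5 s: -7 × 5 = -35 m/s
5–10 s: 1 × 5 = 5 m/s
10–15 s: -10 × 5 = -50 m/s
15–21 s: -9 × 6 = -54 m/s
Δv = -134 m/s, so v(21) = 5 + (-134) = -129 m/s.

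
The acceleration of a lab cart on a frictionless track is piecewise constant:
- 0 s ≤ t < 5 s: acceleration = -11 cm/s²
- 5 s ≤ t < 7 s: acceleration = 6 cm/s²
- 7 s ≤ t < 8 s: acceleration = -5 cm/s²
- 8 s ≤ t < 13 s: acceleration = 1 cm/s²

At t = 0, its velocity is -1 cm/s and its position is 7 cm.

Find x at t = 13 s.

-514.5 cm

On each constant-a segment, Δv = aΔt and Δx = v₀Δt + ½aΔt²; chain segment to segment.
0–5 s: v starts -1 cm/s; Δx = -1·5 + ½·-11·5² = -142.5 cm; v ends -56 cm/s.
5–7 s: v starts -56 cm/s; Δx = -56·2 + ½·6·2² = -100 cm; v ends -44 cm/s.
7–8 s: v starts -44 cm/s; Δx = -44·1 + ½·-5·1² = -46.5 cm; v ends -49 cm/s.
8–13 s: v starts -49 cm/s; Δx = -49·5 + ½·1·5² = -232.5 cm; v ends -44 cm/s.
x(13) = 7 + Σ Δx = -514.5 cm.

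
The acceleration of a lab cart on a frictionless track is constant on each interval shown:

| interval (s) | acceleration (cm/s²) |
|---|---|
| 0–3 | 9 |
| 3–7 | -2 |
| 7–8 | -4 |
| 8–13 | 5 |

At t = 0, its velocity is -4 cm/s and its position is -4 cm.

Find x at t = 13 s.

231 cm

On each constant-a segment, Δv = aΔt and Δx = v₀Δt + ½aΔt²; chain segment to segment.
0–3 s: v starts -4 cm/s; Δx = -4·3 + ½·9·3² = 28.5 cm; v ends 23 cm/s.
3–7 s: v starts 23 cm/s; Δx = 23·4 + ½·-2·4² = 76 cm; v ends 15 cm/s.
7–8 s: v starts 15 cm/s; Δx = 15·1 + ½·-4·1² = 13 cm; v ends 11 cm/s.
8–13 s: v starts 11 cm/s; Δx = 11·5 + ½·5·5² = 117.5 cm; v ends 36 cm/s.
x(13) = -4 + Σ Δx = 231 cm.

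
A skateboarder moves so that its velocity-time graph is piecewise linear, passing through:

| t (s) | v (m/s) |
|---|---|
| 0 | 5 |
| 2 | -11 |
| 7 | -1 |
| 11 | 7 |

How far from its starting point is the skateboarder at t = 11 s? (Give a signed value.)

Net displacement equals the area under the velocity-time graph (areas below the axis count negative).
0–2 s: ½(5 + -11)(2) = -6 m
2–7 s: ½(-11 + -1)(5) = -30 m
7–11 s: ½(-1 + 7)(4) = 12 m
Net displacement = -24 m

-24 m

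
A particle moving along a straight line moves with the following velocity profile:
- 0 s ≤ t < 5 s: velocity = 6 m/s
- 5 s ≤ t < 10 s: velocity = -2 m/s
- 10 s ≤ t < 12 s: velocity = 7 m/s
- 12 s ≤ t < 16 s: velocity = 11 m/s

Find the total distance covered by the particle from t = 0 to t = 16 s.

Distance (not displacement) is the total path length: add the absolute areas under v-t.
0–5 s: |6| × 5 = 30 m
5–10 s: |-2| × 5 = 10 m
10–12 s: |7| × 2 = 14 m
12–16 s: |11| × 4 = 44 m
Total distance = 98 m

98 m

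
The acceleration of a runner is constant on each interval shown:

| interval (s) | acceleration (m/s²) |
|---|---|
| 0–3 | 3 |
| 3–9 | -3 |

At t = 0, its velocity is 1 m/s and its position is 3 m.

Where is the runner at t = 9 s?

On each constant-a segment, Δv = aΔt and Δx = v₀Δt + ½aΔt²; chain segment to segment.
0–3 s: v starts 1 m/s; Δx = 1·3 + ½·3·3² = 16.5 m; v ends 10 m/s.
3–9 s: v starts 10 m/s; Δx = 10·6 + ½·-3·6² = 6 m; v ends -8 m/s.
x(9) = 3 + Σ Δx = 25.5 m.

25.5 m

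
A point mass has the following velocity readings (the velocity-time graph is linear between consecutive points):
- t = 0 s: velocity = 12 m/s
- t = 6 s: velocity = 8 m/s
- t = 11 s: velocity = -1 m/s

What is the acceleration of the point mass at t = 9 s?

-1.8 m/s²

Acceleration is the slope of the v-t graph on 6–11 s: (-1 − 8)/(11 − 6) = -1.8 m/s².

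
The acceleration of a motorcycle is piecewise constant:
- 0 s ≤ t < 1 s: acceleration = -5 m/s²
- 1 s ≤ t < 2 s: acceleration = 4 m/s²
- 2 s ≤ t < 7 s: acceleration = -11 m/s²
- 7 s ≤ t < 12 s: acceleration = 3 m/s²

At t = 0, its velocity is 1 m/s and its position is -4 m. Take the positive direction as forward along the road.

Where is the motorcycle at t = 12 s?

On each constant-a segment, Δv = aΔt and Δx = v₀Δt + ½aΔt²; chain segment to segment.
0–1 s: v starts 1 m/s; Δx = 1·1 + ½·-5·1² = -1.5 m; v ends -4 m/s.
1–2 s: v starts -4 m/s; Δx = -4·1 + ½·4·1² = -2 m; v ends 0 m/s.
2–7 s: v starts 0 m/s; Δx = 0·5 + ½·-11·5² = -137.5 m; v ends -55 m/s.
7–12 s: v starts -55 m/s; Δx = -55·5 + ½·3·5² = -237.5 m; v ends -40 m/s.
x(12) = -4 + Σ Δx = -382.5 m.

-382.5 m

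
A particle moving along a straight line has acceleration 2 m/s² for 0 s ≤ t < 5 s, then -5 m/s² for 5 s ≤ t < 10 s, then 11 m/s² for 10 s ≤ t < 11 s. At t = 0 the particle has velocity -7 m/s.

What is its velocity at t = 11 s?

-11 m/s

Δv equals the area under the a-t graph; then v = v₀ + Δv.
0–5 s: 2 × 5 = 10 m/s
5–10 s: -5 × 5 = -25 m/s
10–11 s: 11 × 1 = 11 m/s
Δv = -4 m/s, so v(11) = -7 + (-4) = -11 m/s.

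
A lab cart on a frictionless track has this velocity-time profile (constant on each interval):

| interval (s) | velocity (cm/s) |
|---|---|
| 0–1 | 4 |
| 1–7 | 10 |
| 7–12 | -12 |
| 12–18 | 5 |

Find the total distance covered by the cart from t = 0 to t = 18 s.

154 cm

Distance (not displacement) is the total path length: add the absolute areas under v-t.
0–1 s: |4| × 1 = 4 cm
1–7 s: |10| × 6 = 60 cm
7–12 s: |-12| × 5 = 60 cm
12–18 s: |5| × 6 = 30 cm
Total distance = 154 cm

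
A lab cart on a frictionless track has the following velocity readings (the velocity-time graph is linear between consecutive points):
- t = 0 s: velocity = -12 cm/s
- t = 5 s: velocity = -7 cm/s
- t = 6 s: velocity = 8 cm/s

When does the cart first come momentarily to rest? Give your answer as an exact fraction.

v changes sign on 5–6 s (from -7 to 8); the graph is linear there, so v = 0 at t = 5 + (7)·(6 − 5)/(8 − -7) = 82/15 s.

t = 82/15 s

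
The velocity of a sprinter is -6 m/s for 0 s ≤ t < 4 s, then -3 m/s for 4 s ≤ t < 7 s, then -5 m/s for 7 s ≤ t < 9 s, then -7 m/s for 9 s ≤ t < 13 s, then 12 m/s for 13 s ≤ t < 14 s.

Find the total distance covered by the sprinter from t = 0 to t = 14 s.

83 m

Total distance travelled is ∫|v| dt — sum the magnitudes of each area piece.
0–4 s: |-6| × 4 = 24 m
4–7 s: |-3| × 3 = 9 m
7–9 s: |-5| × 2 = 10 m
9–13 s: |-7| × 4 = 28 m
13–14 s: |12| × 1 = 12 m
Total distance = 83 m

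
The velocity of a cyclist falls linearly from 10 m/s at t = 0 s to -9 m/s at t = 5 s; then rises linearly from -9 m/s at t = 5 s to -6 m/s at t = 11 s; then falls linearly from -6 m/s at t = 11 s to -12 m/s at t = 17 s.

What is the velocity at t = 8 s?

-7.5 m/s

On 5–11 s the graph is linear from -9 to -6 m/s: v(8) = -9 + (-6 − -9)·(8 − 5)/(11 − 5) = -7.5 m/s.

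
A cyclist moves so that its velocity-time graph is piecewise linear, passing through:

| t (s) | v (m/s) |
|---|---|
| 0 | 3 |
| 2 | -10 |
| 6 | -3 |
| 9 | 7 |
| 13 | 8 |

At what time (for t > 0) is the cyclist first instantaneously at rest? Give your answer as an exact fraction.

t = 6/13 s

v changes sign on 0–2 s (from 3 to -10); the graph is linear there, so v = 0 at t = 0 + (-3)·(2 − 0)/(-10 − 3) = 6/13 s.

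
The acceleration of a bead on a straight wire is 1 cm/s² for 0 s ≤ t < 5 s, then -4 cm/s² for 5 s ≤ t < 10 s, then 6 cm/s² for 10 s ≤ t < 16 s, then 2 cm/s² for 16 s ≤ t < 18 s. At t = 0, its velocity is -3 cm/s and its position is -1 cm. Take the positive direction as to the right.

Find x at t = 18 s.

On each constant-a segment, Δv = aΔt and Δx = v₀Δt + ½aΔt²; chain segment to segment.
0–5 s: v starts -3 cm/s; Δx = -3·5 + ½·1·5² = -2.5 cm; v ends 2 cm/s.
5–10 s: v starts 2 cm/s; Δx = 2·5 + ½·-4·5² = -40 cm; v ends -18 cm/s.
10–16 s: v starts -18 cm/s; Δx = -18·6 + ½·6·6² = 0 cm; v ends 18 cm/s.
16–18 s: v starts 18 cm/s; Δx = 18·2 + ½·2·2² = 40 cm; v ends 22 cm/s.
x(18) = -1 + Σ Δx = -3.5 cm.

-3.5 cm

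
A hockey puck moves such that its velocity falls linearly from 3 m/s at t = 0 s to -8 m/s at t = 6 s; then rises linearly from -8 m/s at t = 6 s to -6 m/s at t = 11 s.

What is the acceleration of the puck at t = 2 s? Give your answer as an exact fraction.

Acceleration is the slope of the v-t graph on 0–6 s: (-8 − 3)/(6 − 0) = -11/6 m/s².

-11/6 m/s²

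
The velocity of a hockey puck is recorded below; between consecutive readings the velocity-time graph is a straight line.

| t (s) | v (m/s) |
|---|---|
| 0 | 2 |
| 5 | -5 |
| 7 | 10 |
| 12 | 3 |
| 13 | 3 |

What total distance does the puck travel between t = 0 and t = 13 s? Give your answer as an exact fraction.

1138/21 m

Total distance travelled is ∫|v| dt — sum the magnitudes of each area piece.
0–5 s: v = 0 at t = 10/7 s; triangle areas 10/7 + 125/14 = 145/14 m
5–7 s: v = 0 at t = 17/3 s; triangle areas 5/3 + 20/3 = 25/3 m
7–12 s: |½(10 + 3)(5)| = 32.5 m
12–13 s: |3| × 1 = 3 m
Total distance = 1138/21 m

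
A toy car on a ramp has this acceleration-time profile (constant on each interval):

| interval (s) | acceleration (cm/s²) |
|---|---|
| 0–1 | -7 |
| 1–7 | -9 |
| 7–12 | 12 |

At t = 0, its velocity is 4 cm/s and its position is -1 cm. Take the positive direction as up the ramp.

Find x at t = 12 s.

-315.5 cm

On each constant-a segment, Δv = aΔt and Δx = v₀Δt + ½aΔt²; chain segment to segment.
0–1 s: v starts 4 cm/s; Δx = 4·1 + ½·-7·1² = 0.5 cm; v ends -3 cm/s.
1–7 s: v starts -3 cm/s; Δx = -3·6 + ½·-9·6² = -180 cm; v ends -57 cm/s.
7–12 s: v starts -57 cm/s; Δx = -57·5 + ½·12·5² = -135 cm; v ends 3 cm/s.
x(12) = -1 + Σ Δx = -315.5 cm.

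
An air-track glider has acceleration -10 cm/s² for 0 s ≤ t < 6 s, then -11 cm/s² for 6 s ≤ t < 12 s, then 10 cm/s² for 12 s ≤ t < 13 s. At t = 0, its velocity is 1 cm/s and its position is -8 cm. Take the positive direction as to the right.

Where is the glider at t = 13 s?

-854 cm

On each constant-a segment, Δv = aΔt and Δx = v₀Δt + ½aΔt²; chain segment to segment.
0–6 s: v starts 1 cm/s; Δx = 1·6 + ½·-10·6² = -174 cm; v ends -59 cm/s.
6–12 s: v starts -59 cm/s; Δx = -59·6 + ½·-11·6² = -552 cm; v ends -125 cm/s.
12–13 s: v starts -125 cm/s; Δx = -125·1 + ½·10·1² = -120 cm; v ends -115 cm/s.
x(13) = -8 + Σ Δx = -854 cm.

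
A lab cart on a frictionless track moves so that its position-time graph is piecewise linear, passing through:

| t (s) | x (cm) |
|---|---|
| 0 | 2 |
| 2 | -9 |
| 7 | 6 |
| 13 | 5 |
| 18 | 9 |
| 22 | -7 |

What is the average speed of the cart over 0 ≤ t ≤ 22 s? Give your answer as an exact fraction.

Average speed = (total path length)/(elapsed time); on a piecewise-linear x-t graph the path length is Σ|Δx|.
0–2 s: |Δx| = |-9 − 2| = 11 cm
2–7 s: |Δx| = |6 − -9| = 15 cm
7–13 s: |Δx| = |5 − 6| = 1 cm
13–18 s: |Δx| = |9 − 5| = 4 cm
18–22 s: |Δx| = |-7 − 9| = 16 cm
Total path = 47 cm; average speed = 47/22 = 47/22 cm/s.

47/22 cm/s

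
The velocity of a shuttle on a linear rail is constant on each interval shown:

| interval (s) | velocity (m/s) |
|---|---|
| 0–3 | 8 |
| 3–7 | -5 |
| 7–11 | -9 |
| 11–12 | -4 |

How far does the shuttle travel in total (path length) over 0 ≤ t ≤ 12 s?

84 m

Total distance travelled is ∫|v| dt — sum the magnitudes of each area piece.
0–3 s: |8| × 3 = 24 m
3–7 s: |-5| × 4 = 20 m
7–11 s: |-9| × 4 = 36 m
11–12 s: |-4| × 1 = 4 m
Total distance = 84 m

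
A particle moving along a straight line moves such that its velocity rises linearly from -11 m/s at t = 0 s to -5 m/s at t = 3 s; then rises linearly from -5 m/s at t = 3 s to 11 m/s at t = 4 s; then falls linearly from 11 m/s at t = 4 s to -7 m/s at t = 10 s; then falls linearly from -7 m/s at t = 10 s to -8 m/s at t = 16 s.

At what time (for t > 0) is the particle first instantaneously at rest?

v changes sign on 3–4 s (from -5 to 11); the graph is linear there, so v = 0 at t = 3 + (5)·(4 − 3)/(11 − -5) = 3.3125 s.

t = 3.3125 s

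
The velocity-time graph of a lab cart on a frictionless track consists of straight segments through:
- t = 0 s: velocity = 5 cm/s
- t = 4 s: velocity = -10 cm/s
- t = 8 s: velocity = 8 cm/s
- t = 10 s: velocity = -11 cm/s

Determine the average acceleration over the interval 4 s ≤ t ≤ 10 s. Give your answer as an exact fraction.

Average acceleration = Δv/Δt = (-11 − -10)/(10 − 4) = -1/6 cm/s².

-1/6 cm/s²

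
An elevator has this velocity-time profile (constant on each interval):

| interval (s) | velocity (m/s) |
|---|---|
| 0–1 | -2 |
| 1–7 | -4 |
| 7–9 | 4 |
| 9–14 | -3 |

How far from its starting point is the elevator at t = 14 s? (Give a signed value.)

-33 m

Displacement is the signed area under the v-t curve.
0–1 s: -2 × 1 = -2 m
1–7 s: -4 × 6 = -24 m
7–9 s: 4 × 2 = 8 m
9–14 s: -3 × 5 = -15 m
Net displacement = -33 m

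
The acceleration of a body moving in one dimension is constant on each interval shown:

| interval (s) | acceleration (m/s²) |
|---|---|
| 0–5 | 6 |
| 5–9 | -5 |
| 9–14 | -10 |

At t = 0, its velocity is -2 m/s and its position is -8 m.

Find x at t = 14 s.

44 m

On each constant-a segment, Δv = aΔt and Δx = v₀Δt + ½aΔt²; chain segment to segment.
0–5 s: v starts -2 m/s; Δx = -2·5 + ½·6·5² = 65 m; v ends 28 m/s.
5–9 s: v starts 28 m/s; Δx = 28·4 + ½·-5·4² = 72 m; v ends 8 m/s.
9–14 s: v starts 8 m/s; Δx = 8·5 + ½·-10·5² = -85 m; v ends -42 m/s.
x(14) = -8 + Σ Δx = 44 m.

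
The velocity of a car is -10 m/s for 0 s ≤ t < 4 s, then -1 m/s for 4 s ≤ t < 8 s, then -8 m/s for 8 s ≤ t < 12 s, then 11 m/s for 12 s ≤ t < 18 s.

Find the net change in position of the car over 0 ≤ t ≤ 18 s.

-10 m

Displacement is the signed area under the v-t curve.
0–4 s: -10 × 4 = -40 m
4–8 s: -1 × 4 = -4 m
8–12 s: -8 × 4 = -32 m
12–18 s: 11 × 6 = 66 m
Net displacement = -10 m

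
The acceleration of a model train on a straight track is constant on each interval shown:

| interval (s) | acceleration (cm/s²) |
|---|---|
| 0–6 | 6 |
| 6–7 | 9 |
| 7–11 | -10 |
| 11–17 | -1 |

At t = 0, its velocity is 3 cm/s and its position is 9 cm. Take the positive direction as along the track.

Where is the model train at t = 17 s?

On each constant-a segment, Δv = aΔt and Δx = v₀Δt + ½aΔt²; chain segment to segment.
0–6 s: v starts 3 cm/s; Δx = 3·6 + ½·6·6² = 126 cm; v ends 39 cm/s.
6–7 s: v starts 39 cm/s; Δx = 39·1 + ½·9·1² = 43.5 cm; v ends 48 cm/s.
7–11 s: v starts 48 cm/s; Δx = 48·4 + ½·-10·4² = 112 cm; v ends 8 cm/s.
11–17 s: v starts 8 cm/s; Δx = 8·6 + ½·-1·6² = 30 cm; v ends 2 cm/s.
x(17) = 9 + Σ Δx = 320.5 cm.

320.5 cm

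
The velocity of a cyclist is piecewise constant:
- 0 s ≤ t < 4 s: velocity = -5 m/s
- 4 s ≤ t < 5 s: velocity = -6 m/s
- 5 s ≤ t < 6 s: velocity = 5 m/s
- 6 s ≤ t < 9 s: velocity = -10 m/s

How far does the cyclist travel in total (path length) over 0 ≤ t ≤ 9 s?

61 m

Distance (not displacement) is the total path length: add the absolute areas under v-t.
0–4 s: |-5| × 4 = 20 m
4–5 s: |-6| × 1 = 6 m
5–6 s: |5| × 1 = 5 m
6–9 s: |-10| × 3 = 30 m
Total distance = 61 m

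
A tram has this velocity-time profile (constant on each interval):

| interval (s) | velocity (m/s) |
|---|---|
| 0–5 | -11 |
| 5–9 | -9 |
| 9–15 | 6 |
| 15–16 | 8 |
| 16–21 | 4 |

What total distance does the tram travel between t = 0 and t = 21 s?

155 m

Distance (not displacement) is the total path length: add the absolute areas under v-t.
0–5 s: |-11| × 5 = 55 m
5–9 s: |-9| × 4 = 36 m
9–15 s: |6| × 6 = 36 m
15–16 s: |8| × 1 = 8 m
16–21 s: |4| × 5 = 20 m
Total distance = 155 m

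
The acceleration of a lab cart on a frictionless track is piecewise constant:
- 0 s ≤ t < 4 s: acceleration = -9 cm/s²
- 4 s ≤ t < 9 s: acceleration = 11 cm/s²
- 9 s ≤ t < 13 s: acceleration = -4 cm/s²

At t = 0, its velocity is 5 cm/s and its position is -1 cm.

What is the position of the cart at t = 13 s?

On each constant-a segment, Δv = aΔt and Δx = v₀Δt + ½aΔt²; chain segment to segment.
0–4 s: v starts 5 cm/s; Δx = 5·4 + ½·-9·4² = -52 cm; v ends -31 cm/s.
4–9 s: v starts -31 cm/s; Δx = -31·5 + ½·11·5² = -17.5 cm; v ends 24 cm/s.
9–13 s: v starts 24 cm/s; Δx = 24·4 + ½·-4·4² = 64 cm; v ends 8 cm/s.
x(13) = -1 + Σ Δx = -6.5 cm.

-6.5 cm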